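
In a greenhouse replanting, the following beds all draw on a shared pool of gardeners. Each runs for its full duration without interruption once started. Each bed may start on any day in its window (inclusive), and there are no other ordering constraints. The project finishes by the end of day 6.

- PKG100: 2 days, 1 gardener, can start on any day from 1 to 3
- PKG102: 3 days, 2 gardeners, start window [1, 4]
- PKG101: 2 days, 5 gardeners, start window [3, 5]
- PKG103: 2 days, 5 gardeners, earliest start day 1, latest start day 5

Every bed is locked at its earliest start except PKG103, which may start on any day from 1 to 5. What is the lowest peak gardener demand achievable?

PKG103@1: d1:8  d2:8  d3:7  d4:5  d5:0  d6:0 → peak 8
PKG103@2: d1:3  d2:8  d3:12  d4:5  d5:0  d6:0 → peak 12
PKG103@3: d1:3  d2:3  d3:12  d4:10  d5:0  d6:0 → peak 12
PKG103@4: d1:3  d2:3  d3:7  d4:10  d5:5  d6:0 → peak 10
PKG103@5: d1:3  d2:3  d3:7  d4:5  d5:5  d6:5 → peak 7
Best is PKG103@5, peak 7.

7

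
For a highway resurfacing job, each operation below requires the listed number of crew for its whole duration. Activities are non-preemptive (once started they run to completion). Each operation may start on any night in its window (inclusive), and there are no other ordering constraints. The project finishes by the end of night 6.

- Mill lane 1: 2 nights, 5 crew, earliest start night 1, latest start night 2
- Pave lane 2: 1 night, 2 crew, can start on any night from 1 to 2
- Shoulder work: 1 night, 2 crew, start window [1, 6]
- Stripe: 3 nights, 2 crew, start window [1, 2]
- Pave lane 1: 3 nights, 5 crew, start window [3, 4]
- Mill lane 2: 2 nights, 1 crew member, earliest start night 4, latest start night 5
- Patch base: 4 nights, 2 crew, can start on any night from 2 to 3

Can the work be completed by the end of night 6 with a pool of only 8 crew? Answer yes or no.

no

The minimum achievable peak is 9; 8 < 9, so no feasible schedule stays within the cap.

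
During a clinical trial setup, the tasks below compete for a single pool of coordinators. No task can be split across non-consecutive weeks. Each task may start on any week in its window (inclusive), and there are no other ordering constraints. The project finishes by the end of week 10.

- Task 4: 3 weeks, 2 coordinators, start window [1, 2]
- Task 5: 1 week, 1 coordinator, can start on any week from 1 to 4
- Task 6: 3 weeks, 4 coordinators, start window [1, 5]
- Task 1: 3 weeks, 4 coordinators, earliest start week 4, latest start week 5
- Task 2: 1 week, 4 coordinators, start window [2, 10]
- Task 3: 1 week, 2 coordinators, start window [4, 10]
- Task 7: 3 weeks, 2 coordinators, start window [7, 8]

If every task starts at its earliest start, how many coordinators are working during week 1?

At early start, week 1 has: Task 4, Task 5, Task 6.
Demand: 2 + 1 + 4 = 7.

7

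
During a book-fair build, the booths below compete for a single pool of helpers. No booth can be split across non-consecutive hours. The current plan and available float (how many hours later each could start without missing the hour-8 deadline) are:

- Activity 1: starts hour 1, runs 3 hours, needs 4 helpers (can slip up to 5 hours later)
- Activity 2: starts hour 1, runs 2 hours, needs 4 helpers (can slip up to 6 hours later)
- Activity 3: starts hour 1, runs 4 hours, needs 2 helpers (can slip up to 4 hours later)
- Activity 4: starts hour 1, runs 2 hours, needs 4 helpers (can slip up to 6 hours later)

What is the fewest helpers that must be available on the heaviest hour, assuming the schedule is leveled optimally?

Early-start (Activity 1@1, Activity 2@1, Activity 3@1, Activity 4@1) gives peak 14: h1:14  h2:14  h3:6  h4:2  h5:0  h6:0  h7:0  h8:0.
Shift Activity 2→4, Activity 4→6.
Schedule Activity 1@1, Activity 2@4, Activity 3@1, Activity 4@6: h1:6  h2:6  h3:6  h4:6  h5:4  h6:4  h7:4  h8:0 — peak 6.

6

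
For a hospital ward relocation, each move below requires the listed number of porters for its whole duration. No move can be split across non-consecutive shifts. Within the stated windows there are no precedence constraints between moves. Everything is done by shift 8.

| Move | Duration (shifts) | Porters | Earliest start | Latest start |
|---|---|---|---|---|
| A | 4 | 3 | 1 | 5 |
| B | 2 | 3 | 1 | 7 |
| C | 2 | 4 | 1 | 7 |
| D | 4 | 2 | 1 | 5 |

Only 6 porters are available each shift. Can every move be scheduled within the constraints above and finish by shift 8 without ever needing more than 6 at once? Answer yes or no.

yes

Schedule A@1, B@5, C@7, D@1: s1:5  s2:5  s3:5  s4:5  s5:3  s6:3  s7:4  s8:4 — peak 5 ≤ 6.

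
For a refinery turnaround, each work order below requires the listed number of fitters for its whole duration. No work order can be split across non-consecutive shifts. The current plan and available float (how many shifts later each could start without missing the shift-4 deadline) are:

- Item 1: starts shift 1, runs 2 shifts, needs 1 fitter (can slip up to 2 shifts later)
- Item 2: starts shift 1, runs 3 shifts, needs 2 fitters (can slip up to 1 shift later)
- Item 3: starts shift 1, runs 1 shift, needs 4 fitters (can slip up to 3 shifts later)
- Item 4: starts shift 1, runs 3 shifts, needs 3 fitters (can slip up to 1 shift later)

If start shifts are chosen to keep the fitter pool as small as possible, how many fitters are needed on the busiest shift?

Early-start (Item 1@1, Item 2@1, Item 3@1, Item 4@1) gives peak 10: s1:10  s2:6  s3:5  s4:0.
Shift Item 3→4.
Schedule Item 1@1, Item 2@1, Item 3@4, Item 4@1: s1:6  s2:6  s3:5  s4:4 — peak 6.
Total fitter-shifts = 21 over 4 shifts ⇒ peak ≥ ⌈21/4⌉ = 6, so 6 is optimal.

6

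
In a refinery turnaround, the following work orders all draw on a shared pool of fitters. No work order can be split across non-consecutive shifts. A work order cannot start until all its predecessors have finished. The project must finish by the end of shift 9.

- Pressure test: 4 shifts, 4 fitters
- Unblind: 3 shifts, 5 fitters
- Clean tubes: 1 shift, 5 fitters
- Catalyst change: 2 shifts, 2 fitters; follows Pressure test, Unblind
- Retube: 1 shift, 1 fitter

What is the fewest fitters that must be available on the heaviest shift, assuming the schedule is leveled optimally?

7

Early-start (Pressure test@1, Unblind@1, Clean tubes@1, Catalyst change@5, Retube@1) gives peak 15: s1:15  s2:9  s3:9  s4:4  s5:2  s6:2  s7:0  s8:0  s9:0.
Shift Unblind→5, Clean tubes→8, Catalyst change→8.
Schedule Pressure test@1, Unblind@5, Clean tubes@8, Catalyst change@8, Retube@1: s1:5  s2:4  s3:4  s4:4  s5:5  s6:5  s7:5  s8:7  s9:2 — peak 7.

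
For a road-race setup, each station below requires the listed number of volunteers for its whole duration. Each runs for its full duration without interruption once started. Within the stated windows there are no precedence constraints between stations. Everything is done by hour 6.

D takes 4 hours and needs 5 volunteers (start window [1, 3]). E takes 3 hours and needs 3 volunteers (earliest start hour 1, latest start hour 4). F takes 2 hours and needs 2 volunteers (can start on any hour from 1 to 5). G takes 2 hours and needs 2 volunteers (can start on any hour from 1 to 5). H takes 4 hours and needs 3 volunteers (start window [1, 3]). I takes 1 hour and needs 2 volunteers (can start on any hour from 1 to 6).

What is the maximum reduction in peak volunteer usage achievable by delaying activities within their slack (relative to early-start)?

Early-start peak: h1:17  h2:15  h3:11  h4:8  h5:0  h6:0 ⇒ 17.
Leveled (D@1, E@1, F@1, G@4, H@3, I@5): h1:10  h2:10  h3:11  h4:10  h5:7  h6:3 ⇒ 11.
Reduction 17 − 11 = 6.

6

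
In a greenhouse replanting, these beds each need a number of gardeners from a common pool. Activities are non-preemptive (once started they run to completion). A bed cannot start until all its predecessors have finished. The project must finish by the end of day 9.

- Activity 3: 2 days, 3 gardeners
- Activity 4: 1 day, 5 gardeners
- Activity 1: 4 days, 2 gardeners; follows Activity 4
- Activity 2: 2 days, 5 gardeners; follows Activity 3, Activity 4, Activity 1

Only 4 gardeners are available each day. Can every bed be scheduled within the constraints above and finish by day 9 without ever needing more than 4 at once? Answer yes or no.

no

The minimum achievable peak is 5; 4 < 5, so no feasible schedule stays within the cap.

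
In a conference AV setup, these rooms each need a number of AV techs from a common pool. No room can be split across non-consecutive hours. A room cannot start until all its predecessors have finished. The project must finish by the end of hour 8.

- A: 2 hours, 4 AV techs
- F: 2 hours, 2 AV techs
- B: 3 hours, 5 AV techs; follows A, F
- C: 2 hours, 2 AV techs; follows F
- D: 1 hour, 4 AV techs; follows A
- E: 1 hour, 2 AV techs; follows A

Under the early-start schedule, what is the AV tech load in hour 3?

At early start, hour 3 has: B, C, D, E.
Demand: 5 + 2 + 4 + 2 = 13.

13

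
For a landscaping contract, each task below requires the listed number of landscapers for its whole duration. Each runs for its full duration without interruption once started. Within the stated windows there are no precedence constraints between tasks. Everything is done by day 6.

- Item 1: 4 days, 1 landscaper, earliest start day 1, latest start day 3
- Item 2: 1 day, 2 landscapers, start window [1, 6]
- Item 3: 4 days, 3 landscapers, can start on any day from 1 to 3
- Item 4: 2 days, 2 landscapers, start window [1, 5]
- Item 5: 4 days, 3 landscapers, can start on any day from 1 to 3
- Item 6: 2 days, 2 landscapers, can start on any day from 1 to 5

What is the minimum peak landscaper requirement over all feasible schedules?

7

Early-start (Item 1@1, Item 2@1, Item 3@1, Item 4@1, Item 5@1, Item 6@1) gives peak 13: d1:13  d2:11  d3:7  d4:7  d5:0  d6:0.
Shift Item 4→5, Item 5→2, Item 6→5.
Schedule Item 1@1, Item 2@1, Item 3@1, Item 4@5, Item 5@2, Item 6@5: d1:6  d2:7  d3:7  d4:7  d5:7  d6:4 — peak 7.
Total landscaper-days = 38 over 6 days ⇒ peak ≥ ⌈38/6⌉ = 7, so 7 is optimal.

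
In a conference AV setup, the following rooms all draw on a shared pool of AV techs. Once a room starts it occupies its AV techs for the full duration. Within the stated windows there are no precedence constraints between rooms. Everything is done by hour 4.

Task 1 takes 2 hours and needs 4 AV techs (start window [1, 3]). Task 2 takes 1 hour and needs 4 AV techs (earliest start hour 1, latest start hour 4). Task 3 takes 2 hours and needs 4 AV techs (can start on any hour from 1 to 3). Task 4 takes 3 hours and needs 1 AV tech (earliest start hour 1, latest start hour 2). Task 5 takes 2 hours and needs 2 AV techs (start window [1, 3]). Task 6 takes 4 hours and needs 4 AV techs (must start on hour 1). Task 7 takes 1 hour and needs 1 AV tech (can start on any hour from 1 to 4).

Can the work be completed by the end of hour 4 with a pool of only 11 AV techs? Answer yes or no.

The minimum achievable peak is 12; 11 < 12, so no feasible schedule stays within the cap.

no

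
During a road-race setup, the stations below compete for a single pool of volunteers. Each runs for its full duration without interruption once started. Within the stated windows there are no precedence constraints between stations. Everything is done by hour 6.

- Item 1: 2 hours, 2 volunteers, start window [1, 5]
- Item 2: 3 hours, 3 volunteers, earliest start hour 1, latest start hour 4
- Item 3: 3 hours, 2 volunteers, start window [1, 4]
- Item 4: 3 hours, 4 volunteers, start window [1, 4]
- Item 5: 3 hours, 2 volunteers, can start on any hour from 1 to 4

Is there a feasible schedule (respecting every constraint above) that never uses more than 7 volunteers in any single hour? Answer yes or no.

yes

Schedule Item 1@1, Item 2@1, Item 3@1, Item 4@4, Item 5@3: h1:7  h2:7  h3:7  h4:6  h5:6  h6:4 — peak 7 ≤ 7.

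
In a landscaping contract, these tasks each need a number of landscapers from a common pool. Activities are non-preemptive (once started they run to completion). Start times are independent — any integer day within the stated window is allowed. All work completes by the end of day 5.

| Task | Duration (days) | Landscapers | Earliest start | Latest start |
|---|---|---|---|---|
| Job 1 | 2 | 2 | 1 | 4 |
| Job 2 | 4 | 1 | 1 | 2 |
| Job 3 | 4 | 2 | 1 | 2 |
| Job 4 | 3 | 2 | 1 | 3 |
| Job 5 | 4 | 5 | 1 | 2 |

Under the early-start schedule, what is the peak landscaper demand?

Early-start schedule: Job 1@1, Job 2@1, Job 3@1, Job 4@1, Job 5@1.
Load per day: day 1: 12, day 2: 12, day 3: 10, day 4: 8, day 5: 0.
Peak is 12.

12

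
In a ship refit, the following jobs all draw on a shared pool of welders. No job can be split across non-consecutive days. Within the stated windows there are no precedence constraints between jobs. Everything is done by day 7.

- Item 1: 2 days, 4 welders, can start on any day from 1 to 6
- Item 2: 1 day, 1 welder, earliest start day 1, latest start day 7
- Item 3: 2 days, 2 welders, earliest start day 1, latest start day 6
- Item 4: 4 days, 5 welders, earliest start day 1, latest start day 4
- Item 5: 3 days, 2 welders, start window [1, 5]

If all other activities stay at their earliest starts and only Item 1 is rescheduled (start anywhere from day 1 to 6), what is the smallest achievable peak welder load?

Item 1@1: d1:14  d2:13  d3:7  d4:5  d5:0  d6:0  d7:0 → peak 14
Item 1@2: d1:10  d2:13  d3:11  d4:5  d5:0  d6:0  d7:0 → peak 13
Item 1@3: d1:10  d2:9  d3:11  d4:9  d5:0  d6:0  d7:0 → peak 11
Item 1@4: d1:10  d2:9  d3:7  d4:9  d5:4  d6:0  d7:0 → peak 10
Item 1@5: d1:10  d2:9  d3:7  d4:5  d5:4  d6:4  d7:0 → peak 10
Item 1@6: d1:10  d2:9  d3:7  d4:5  d5:0  d6:4  d7:4 → peak 10
Best is Item 1@4, peak 10.

10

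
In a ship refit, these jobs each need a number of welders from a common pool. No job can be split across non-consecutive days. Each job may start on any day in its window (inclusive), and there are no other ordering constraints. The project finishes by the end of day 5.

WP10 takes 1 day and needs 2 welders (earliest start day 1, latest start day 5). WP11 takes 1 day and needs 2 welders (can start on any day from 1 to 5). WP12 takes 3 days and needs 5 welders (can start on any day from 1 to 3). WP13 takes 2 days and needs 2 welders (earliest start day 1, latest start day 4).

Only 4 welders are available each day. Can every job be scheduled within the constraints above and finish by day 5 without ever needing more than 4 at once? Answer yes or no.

no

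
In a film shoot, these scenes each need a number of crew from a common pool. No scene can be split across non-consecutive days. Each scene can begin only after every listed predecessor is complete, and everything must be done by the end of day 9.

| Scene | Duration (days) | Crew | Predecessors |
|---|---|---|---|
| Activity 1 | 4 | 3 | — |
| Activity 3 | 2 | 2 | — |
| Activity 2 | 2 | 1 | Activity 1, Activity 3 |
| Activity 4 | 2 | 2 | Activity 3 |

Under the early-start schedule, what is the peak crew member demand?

5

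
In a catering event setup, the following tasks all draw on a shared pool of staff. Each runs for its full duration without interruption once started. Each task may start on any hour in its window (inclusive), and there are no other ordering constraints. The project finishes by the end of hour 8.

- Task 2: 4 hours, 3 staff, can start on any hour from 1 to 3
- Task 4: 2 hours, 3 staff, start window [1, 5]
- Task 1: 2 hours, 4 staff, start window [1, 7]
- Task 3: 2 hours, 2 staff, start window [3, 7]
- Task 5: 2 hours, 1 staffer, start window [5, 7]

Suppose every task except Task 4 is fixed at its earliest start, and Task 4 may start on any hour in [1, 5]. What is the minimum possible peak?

Task 4@1: h1:10  h2:10  h3:5  h4:5  h5:1  h6:1  h7:0  h8:0 → peak 10
Task 4@2: h1:7  h2:10  h3:8  h4:5  h5:1  h6:1  h7:0  h8:0 → peak 10
Task 4@3: h1:7  h2:7  h3:8  h4:8  h5:1  h6:1  h7:0  h8:0 → peak 8
Task 4@4: h1:7  h2:7  h3:5  h4:8  h5:4  h6:1  h7:0  h8:0 → peak 8
Task 4@5: h1:7  h2:7  h3:5  h4:5  h5:4  h6:4  h7:0  h8:0 → peak 7
Best is Task 4@5, peak 7.

7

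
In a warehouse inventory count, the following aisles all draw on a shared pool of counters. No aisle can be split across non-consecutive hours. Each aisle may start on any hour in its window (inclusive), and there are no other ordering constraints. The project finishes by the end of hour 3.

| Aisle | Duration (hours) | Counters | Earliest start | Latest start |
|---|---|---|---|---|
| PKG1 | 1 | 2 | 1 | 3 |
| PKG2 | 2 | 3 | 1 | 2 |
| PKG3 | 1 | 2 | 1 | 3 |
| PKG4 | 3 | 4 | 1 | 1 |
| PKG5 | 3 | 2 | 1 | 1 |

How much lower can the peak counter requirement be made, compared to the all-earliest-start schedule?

Early-start peak: h1:13  h2:9  h3:6 ⇒ 13.
Leveled (PKG1@1, PKG2@2, PKG3@1, PKG4@1, PKG5@1): h1:10  h2:9  h3:9 ⇒ 10.
Reduction 13 − 10 = 3.

3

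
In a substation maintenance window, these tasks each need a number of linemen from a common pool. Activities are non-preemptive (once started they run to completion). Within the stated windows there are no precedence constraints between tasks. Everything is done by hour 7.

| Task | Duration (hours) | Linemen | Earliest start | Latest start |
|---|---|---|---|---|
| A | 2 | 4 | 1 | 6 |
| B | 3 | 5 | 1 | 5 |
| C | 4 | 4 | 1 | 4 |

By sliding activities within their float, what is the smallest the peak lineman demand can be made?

8

Early-start (A@1, B@1, C@1) gives peak 13: h1:13  h2:13  h3:9  h4:4  h5:0  h6:0  h7:0.
Shift B→5.
Schedule A@1, B@5, C@1: h1:8  h2:8  h3:4  h4:4  h5:5  h6:5  h7:5 — peak 8.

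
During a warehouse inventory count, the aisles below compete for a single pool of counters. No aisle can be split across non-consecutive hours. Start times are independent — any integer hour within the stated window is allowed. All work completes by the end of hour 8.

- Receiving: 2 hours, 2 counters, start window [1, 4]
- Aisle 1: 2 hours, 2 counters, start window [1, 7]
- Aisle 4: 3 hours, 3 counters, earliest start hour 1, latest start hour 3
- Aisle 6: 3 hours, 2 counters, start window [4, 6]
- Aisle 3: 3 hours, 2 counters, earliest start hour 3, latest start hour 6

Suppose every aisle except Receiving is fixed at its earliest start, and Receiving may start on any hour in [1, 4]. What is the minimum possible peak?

Receiving@1: h1:7  h2:7  h3:5  h4:4  h5:4  h6:2  h7:0  h8:0 → peak 7
Receiving@2: h1:5  h2:7  h3:7  h4:4  h5:4  h6:2  h7:0  h8:0 → peak 7
Receiving@3: h1:5  h2:5  h3:7  h4:6  h5:4  h6:2  h7:0  h8:0 → peak 7
Receiving@4: h1:5  h2:5  h3:5  h4:6  h5:6  h6:2  h7:0  h8:0 → peak 6
Best is Receiving@4, peak 6.

6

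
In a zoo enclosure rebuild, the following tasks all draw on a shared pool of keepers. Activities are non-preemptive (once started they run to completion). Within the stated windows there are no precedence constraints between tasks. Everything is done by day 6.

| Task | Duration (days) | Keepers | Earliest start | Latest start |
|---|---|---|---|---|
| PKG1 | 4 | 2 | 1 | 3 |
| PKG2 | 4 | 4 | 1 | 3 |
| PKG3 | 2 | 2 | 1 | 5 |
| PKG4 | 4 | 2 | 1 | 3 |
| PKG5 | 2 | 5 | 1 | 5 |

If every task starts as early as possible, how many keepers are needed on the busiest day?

Early-start schedule: PKG1@1, PKG2@1, PKG3@1, PKG4@1, PKG5@1.
Load per day: day 1: 15, day 2: 15, day 3: 8, day 4: 8, day 5: 0, day 6: 0.
Peak is 15.

15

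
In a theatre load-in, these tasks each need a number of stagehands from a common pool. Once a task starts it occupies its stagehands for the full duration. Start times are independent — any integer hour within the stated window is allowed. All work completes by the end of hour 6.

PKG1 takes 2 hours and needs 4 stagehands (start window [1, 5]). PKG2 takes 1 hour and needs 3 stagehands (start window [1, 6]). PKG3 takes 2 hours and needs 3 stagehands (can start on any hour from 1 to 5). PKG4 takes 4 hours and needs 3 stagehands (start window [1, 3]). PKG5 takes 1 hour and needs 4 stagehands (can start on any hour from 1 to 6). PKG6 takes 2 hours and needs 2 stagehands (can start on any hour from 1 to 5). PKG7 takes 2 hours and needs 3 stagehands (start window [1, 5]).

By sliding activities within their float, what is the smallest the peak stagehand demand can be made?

Early-start (PKG1@1, PKG2@1, PKG3@1, PKG4@1, PKG5@1, PKG6@1, PKG7@1) gives peak 22: h1:22  h2:15  h3:3  h4:3  h5:0  h6:0.
Shift PKG3→2, PKG4→3, PKG5→4, PKG6→5, PKG7→5.
Schedule PKG1@1, PKG2@1, PKG3@2, PKG4@3, PKG5@4, PKG6@5, PKG7@5: h1:7  h2:7  h3:6  h4:7  h5:8  h6:8 — peak 8.
Total stagehand-hours = 43 over 6 hours ⇒ peak ≥ ⌈43/6⌉ = 8, so 8 is optimal.

8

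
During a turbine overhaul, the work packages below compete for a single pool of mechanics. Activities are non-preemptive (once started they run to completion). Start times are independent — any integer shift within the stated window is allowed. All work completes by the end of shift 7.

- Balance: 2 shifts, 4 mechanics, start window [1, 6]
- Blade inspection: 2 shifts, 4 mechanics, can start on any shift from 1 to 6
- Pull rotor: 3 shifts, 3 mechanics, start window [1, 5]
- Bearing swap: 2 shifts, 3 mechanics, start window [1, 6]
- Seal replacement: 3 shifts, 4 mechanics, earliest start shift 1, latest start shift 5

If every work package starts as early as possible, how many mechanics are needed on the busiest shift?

Early-start schedule: Balance@1, Blade inspection@1, Pull rotor@1, Bearing swap@1, Seal replacement@1.
Load per shift: shift 1: 18, shift 2: 18, shift 3: 7, shift 4: 0, shift 5: 0, shift 6: 0, shift 7: 0.
Peak is 18.

18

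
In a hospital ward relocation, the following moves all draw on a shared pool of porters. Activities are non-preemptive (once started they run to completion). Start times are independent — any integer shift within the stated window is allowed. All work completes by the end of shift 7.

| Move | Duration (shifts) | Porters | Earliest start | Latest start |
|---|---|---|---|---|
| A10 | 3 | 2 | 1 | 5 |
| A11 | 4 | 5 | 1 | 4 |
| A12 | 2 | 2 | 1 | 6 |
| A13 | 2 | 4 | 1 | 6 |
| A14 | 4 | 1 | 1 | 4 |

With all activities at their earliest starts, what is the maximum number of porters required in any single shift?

Early-start schedule: A10@1, A11@1, A12@1, A13@1, A14@1.
Load per shift: shift 1: 14, shift 2: 14, shift 3: 8, shift 4: 6, shift 5: 0, shift 6: 0, shift 7: 0.
Peak is 14.

14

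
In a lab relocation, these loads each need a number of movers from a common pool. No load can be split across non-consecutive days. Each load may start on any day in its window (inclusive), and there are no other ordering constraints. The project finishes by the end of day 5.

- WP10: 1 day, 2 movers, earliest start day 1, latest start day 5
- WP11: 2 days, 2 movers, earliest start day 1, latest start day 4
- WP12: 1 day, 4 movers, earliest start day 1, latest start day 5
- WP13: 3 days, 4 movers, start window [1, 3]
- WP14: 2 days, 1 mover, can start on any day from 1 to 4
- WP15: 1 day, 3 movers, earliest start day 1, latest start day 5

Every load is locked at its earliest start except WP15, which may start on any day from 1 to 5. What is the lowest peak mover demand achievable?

WP15@1: d1:16  d2:7  d3:4  d4:0  d5:0 → peak 16
WP15@2: d1:13  d2:10  d3:4  d4:0  d5:0 → peak 13
WP15@3: d1:13  d2:7  d3:7  d4:0  d5:0 → peak 13
WP15@4: d1:13  d2:7  d3:4  d4:3  d5:0 → peak 13
WP15@5: d1:13  d2:7  d3:4  d4:0  d5:3 → peak 13
Best is WP15@2, peak 13.

13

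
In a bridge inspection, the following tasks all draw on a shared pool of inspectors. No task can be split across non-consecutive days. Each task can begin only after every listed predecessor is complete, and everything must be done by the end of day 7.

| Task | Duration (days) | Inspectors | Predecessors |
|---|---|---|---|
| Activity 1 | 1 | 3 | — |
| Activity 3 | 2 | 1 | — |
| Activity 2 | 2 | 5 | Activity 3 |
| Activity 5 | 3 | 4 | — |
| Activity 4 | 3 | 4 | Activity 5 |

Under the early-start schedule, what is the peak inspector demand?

9

Early-start schedule: Activity 1@1, Activity 3@1, Activity 2@3, Activity 5@1, Activity 4@4.
Load per day: day 1: 8, day 2: 5, day 3: 9, day 4: 9, day 5: 4, day 6: 4, day 7: 0.
Peak is 9.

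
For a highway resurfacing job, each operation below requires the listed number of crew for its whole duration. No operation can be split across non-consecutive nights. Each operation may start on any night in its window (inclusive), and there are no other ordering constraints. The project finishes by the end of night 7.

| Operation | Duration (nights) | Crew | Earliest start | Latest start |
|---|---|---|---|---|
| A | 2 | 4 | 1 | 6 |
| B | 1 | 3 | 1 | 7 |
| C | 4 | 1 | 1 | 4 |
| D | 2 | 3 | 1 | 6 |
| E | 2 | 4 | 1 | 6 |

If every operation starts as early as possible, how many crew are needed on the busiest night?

15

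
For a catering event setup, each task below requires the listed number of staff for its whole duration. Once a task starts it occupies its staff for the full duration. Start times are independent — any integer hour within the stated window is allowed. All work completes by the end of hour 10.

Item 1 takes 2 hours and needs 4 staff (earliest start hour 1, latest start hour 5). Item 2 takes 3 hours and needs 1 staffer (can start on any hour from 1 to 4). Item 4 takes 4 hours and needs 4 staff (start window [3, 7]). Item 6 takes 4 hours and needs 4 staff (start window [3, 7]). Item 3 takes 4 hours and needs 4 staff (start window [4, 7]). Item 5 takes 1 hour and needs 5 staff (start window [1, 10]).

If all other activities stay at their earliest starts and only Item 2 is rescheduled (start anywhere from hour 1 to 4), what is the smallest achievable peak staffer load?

12

Item 2@1: h1:10  h2:5  h3:9  h4:12  h5:12  h6:12  h7:4  h8:0  h9:0  h10:0 → peak 12
Item 2@2: h1:9  h2:5  h3:9  h4:13  h5:12  h6:12  h7:4  h8:0  h9:0  h10:0 → peak 13
Item 2@3: h1:9  h2:4  h3:9  h4:13  h5:13  h6:12  h7:4  h8:0  h9:0  h10:0 → peak 13
Item 2@4: h1:9  h2:4  h3:8  h4:13  h5:13  h6:13  h7:4  h8:0  h9:0  h10:0 → peak 13
Best is Item 2@1, peak 12.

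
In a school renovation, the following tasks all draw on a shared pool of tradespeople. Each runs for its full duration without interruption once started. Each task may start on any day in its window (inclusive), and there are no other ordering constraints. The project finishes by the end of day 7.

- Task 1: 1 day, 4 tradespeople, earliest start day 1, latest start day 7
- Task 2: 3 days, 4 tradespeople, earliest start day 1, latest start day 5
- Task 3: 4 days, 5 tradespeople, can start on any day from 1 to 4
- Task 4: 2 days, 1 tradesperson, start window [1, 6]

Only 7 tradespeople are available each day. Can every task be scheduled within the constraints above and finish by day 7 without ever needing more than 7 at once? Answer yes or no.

The minimum achievable peak is 8; 7 < 8, so no feasible schedule stays within the cap.

no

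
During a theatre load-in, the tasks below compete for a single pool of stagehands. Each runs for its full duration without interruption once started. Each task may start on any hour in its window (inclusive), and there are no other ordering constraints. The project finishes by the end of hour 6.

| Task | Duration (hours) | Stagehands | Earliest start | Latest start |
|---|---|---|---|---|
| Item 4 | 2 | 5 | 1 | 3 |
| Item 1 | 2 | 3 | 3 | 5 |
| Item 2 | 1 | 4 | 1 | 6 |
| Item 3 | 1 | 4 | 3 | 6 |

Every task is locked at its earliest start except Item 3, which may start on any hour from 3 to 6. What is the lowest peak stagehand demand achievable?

Item 3@3: h1:9  h2:5  h3:7  h4:3  h5:0  h6:0 → peak 9
Item 3@4: h1:9  h2:5  h3:3  h4:7  h5:0  h6:0 → peak 9
Item 3@5: h1:9  h2:5  h3:3  h4:3  h5:4  h6:0 → peak 9
Item 3@6: h1:9  h2:5  h3:3  h4:3  h5:0  h6:4 → peak 9
Best is Item 3@3, peak 9.

9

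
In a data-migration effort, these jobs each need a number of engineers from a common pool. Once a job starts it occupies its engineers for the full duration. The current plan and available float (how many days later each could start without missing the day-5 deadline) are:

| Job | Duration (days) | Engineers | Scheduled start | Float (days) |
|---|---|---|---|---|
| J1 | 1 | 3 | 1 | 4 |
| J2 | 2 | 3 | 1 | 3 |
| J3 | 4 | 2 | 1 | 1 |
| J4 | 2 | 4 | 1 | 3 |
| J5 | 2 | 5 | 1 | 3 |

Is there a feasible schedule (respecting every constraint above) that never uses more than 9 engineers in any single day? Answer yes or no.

Schedule J1@1, J2@1, J3@1, J4@2, J5@4: d1:8  d2:9  d3:6  d4:7  d5:5 — peak 9 ≤ 9.

yes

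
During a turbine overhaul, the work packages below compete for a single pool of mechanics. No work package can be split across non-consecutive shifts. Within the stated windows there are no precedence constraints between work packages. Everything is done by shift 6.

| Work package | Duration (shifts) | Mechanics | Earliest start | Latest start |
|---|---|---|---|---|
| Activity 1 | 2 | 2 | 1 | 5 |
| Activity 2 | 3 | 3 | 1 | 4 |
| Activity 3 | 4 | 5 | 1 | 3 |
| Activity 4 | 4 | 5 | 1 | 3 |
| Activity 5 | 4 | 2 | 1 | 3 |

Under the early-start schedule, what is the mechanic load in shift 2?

17

At early start, shift 2 has: Activity 1, Activity 2, Activity 3, Activity 4, Activity 5.
Demand: 2 + 3 + 5 + 5 + 2 = 17.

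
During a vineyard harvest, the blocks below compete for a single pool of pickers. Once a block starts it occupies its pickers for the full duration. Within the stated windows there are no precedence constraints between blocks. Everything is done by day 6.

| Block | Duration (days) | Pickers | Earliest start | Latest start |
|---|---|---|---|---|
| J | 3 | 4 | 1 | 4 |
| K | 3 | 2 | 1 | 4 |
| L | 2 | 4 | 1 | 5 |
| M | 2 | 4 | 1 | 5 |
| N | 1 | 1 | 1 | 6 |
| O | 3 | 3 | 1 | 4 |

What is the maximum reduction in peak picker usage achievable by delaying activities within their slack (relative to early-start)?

Early-start peak: d1:18  d2:17  d3:9  d4:0  d5:0  d6:0 ⇒ 18.
Leveled (J@1, K@1, L@4, M@4, N@4, O@1): d1:9  d2:9  d3:9  d4:9  d5:8  d6:0 ⇒ 9.
Reduction 18 − 9 = 9.

9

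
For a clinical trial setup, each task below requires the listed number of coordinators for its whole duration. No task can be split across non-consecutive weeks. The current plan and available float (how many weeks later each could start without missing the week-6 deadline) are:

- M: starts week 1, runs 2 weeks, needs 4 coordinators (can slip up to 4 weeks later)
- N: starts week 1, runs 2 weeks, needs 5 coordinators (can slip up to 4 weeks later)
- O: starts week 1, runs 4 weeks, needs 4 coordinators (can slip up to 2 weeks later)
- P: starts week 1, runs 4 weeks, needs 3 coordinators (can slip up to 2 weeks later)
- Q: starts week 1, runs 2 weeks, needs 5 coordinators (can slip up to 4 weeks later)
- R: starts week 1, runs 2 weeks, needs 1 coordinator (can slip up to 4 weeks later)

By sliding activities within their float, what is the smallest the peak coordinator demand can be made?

Early-start (M@1, N@1, O@1, P@1, Q@1, R@1) gives peak 22: w1:22  w2:22  w3:7  w4:7  w5:0  w6:0.
Shift N→5, Q→5, R→3.
Schedule M@1, N@5, O@1, P@1, Q@5, R@3: w1:11  w2:11  w3:8  w4:8  w5:10  w6:10 — peak 11.

11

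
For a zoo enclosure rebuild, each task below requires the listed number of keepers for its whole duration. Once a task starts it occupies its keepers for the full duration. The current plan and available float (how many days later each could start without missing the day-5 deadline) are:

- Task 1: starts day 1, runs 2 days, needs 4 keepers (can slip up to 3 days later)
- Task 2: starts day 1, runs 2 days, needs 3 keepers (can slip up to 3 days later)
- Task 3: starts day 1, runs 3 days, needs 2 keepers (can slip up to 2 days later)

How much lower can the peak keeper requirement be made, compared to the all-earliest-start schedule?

4

Early-start peak: d1:9  d2:9  d3:2  d4:0  d5:0 ⇒ 9.
Leveled (Task 1@1, Task 2@3, Task 3@3): d1:4  d2:4  d3:5  d4:5  d5:2 ⇒ 5.
Reduction 9 − 5 = 4.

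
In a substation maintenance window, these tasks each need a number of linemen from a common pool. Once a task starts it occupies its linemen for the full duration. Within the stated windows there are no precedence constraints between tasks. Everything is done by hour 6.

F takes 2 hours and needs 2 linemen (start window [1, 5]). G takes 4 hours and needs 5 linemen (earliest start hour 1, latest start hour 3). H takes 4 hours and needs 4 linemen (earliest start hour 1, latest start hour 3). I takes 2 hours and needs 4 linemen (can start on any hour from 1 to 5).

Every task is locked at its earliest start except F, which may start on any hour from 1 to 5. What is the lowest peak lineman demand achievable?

F@1: h1:15  h2:15  h3:9  h4:9  h5:0  h6:0 → peak 15
F@2: h1:13  h2:15  h3:11  h4:9  h5:0  h6:0 → peak 15
F@3: h1:13  h2:13  h3:11  h4:11  h5:0  h6:0 → peak 13
F@4: h1:13  h2:13  h3:9  h4:11  h5:2  h6:0 → peak 13
F@5: h1:13  h2:13  h3:9  h4:9  h5:2  h6:2 → peak 13
Best is F@3, peak 13.

13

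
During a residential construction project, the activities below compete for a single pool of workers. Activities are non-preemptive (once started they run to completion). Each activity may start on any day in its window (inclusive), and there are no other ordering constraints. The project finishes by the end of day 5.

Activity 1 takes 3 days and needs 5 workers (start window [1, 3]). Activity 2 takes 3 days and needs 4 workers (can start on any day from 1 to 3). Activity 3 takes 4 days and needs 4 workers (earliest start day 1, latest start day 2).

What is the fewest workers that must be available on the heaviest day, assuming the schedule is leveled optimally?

Schedule Activity 1@1, Activity 2@1, Activity 3@1: d1:13  d2:13  d3:13  d4:4  d5:0 — peak 13.
No arrangement of the 18 feasible schedules does better.

13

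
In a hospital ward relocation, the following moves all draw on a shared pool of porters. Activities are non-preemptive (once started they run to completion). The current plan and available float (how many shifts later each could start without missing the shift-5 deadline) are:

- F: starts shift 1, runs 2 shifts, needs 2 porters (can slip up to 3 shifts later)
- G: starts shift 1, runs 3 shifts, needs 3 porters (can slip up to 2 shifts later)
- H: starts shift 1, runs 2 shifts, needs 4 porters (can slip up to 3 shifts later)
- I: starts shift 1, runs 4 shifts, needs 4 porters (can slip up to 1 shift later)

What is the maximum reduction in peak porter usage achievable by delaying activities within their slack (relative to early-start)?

4

Early-start peak: s1:13  s2:13  s3:7  s4:4  s5:0 ⇒ 13.
Leveled (F@1, G@1, H@4, I@1): s1:9  s2:9  s3:7  s4:8  s5:4 ⇒ 9.
Reduction 13 − 9 = 4.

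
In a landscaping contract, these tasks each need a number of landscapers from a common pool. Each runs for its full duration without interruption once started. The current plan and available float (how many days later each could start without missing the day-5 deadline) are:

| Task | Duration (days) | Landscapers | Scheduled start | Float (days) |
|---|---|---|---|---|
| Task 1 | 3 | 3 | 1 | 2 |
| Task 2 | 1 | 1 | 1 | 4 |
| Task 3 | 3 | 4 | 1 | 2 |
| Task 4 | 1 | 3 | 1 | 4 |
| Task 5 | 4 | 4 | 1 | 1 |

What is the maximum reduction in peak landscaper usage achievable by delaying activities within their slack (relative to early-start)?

4

Early-start peak: d1:15  d2:11  d3:11  d4:4  d5:0 ⇒ 15.
Leveled (Task 1@1, Task 2@1, Task 3@1, Task 4@1, Task 5@2): d1:11  d2:11  d3:11  d4:4  d5:4 ⇒ 11.
Reduction 15 − 11 = 4.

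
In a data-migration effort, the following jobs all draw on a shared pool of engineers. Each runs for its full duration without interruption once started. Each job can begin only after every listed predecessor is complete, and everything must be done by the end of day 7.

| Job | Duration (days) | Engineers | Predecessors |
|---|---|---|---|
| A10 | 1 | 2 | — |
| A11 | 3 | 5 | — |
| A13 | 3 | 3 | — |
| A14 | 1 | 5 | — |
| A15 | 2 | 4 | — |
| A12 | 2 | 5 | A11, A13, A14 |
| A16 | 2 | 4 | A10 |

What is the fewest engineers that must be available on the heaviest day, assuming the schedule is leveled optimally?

9

Early-start (A10@1, A11@1, A13@1, A14@1, A15@1, A12@4, A16@2) gives peak 19: d1:19  d2:16  d3:12  d4:5  d5:5  d6:0  d7:0.
Shift A13→2, A14→5, A15→4, A12→6, A16→6.
Schedule A10@1, A11@1, A13@2, A14@5, A15@4, A12@6, A16@6: d1:7  d2:8  d3:8  d4:7  d5:9  d6:9  d7:9 — peak 9.
Total engineer-days = 57 over 7 days ⇒ peak ≥ ⌈57/7⌉ = 9, so 9 is optimal.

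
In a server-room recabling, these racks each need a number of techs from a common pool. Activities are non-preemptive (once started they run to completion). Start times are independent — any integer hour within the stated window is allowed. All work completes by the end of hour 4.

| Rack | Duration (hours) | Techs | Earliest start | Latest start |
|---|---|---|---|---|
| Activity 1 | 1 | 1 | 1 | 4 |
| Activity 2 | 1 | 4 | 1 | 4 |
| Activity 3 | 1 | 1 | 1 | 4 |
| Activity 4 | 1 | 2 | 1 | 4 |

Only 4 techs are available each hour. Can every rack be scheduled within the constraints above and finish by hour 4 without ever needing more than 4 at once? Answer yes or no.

yes

Schedule Activity 1@1, Activity 2@2, Activity 3@1, Activity 4@1: h1:4  h2:4  h3:0  h4:0 — peak 4 ≤ 4.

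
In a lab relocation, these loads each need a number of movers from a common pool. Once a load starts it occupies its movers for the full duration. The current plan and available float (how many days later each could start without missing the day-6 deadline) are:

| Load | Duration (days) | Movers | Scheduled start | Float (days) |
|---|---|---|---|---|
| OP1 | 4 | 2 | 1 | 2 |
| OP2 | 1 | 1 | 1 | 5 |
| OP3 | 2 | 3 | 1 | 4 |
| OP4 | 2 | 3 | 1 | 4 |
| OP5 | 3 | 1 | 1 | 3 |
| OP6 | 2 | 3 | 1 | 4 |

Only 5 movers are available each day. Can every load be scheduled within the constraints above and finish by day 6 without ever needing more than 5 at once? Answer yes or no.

The minimum achievable peak is 6; 5 < 6, so no feasible schedule stays within the cap.

no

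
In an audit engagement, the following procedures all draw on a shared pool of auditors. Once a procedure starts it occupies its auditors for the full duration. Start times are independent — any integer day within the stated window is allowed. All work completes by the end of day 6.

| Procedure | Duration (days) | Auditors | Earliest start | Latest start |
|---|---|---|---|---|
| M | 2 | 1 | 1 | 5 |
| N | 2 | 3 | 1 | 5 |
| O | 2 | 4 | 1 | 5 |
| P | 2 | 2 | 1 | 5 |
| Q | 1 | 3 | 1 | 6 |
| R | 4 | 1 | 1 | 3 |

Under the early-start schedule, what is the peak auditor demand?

Early-start schedule: M@1, N@1, O@1, P@1, Q@1, R@1.
Load per day: day 1: 14, day 2: 11, day 3: 1, day 4: 1, day 5: 0, day 6: 0.
Peak is 14.

14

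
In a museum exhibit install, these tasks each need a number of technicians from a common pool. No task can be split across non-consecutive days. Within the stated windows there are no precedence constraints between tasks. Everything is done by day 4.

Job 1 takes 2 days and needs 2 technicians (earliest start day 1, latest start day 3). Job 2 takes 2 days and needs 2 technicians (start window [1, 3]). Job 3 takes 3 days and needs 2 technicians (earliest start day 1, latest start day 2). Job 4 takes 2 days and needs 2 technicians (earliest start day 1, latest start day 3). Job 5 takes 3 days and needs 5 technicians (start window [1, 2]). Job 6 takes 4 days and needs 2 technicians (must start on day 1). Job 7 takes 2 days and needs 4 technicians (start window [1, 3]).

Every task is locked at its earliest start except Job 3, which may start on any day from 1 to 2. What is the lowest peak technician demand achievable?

19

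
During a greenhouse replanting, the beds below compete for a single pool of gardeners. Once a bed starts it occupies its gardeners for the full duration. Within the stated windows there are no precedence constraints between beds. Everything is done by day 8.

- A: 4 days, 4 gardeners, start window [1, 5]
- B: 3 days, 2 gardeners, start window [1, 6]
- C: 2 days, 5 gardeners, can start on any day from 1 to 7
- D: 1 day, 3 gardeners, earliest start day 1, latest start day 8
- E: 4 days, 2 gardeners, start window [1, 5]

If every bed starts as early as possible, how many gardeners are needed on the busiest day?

Early-start schedule: A@1, B@1, C@1, D@1, E@1.
Load per day: day 1: 16, day 2: 13, day 3: 8, day 4: 6, day 5: 0, day 6: 0, day 7: 0, day 8: 0.
Peak is 16.

16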